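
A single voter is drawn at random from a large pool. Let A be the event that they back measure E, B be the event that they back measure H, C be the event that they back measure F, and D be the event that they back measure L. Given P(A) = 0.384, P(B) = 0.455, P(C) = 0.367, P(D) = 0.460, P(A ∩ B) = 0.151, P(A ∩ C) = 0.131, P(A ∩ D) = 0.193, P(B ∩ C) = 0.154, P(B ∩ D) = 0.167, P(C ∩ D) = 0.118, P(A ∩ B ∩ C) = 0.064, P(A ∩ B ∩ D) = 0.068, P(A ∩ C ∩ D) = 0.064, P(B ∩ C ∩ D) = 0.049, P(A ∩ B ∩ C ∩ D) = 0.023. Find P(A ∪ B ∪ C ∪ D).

0.974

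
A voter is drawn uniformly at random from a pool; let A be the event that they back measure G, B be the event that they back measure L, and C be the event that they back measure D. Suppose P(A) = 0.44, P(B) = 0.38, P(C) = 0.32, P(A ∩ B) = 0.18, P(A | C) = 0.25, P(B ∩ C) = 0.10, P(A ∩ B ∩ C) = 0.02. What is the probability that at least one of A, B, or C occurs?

0.80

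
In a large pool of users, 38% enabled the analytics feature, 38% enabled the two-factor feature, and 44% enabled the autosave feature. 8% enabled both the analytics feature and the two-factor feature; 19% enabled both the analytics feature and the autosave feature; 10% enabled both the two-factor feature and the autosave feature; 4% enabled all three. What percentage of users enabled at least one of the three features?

P(at least one) = 38 + 38 + 44 − 8 − 19 − 10 + 4 = 87%

87%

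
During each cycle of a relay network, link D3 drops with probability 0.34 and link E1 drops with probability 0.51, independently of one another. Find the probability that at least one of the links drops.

0.6766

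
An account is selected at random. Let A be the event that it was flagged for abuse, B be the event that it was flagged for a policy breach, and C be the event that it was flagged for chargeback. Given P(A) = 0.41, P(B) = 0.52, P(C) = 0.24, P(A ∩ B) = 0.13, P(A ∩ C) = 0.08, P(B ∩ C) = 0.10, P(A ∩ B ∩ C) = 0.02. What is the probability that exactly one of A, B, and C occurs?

By inclusion–exclusion (exactly-one form):
P(exactly one) = 0.41 + 0.52 + 0.24 − 2·0.13 − 2·0.08 − 2·0.10 + 3·0.02 = 0.61

0.61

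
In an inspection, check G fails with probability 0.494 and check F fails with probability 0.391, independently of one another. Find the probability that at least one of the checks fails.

P(none) = (1 − 0.494) × (1 − 0.391) = 0.506 × 0.609 = 0.308154
P(at least one) = 1 − 0.308154 = 0.691846

0.691846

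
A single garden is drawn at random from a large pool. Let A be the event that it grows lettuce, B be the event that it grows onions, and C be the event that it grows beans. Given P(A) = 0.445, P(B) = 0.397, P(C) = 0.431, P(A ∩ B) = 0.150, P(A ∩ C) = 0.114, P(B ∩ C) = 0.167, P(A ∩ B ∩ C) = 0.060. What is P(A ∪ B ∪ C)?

P(A ∪ B ∪ C) = 0.445 + 0.397 + 0.431 − 0.150 − 0.114 − 0.167 + 0.060 = 0.902

0.902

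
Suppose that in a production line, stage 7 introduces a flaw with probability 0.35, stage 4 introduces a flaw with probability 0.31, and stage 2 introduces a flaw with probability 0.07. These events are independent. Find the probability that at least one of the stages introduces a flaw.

P(none) = (1 − 0.35) × (1 − 0.31) × (1 − 0.07) = 0.65 × 0.69 × 0.93 = 0.417105
P(at least one) = 1 − 0.417105 = 0.582895

0.582895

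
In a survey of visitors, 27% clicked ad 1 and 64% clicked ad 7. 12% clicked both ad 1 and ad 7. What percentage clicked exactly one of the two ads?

By inclusion–exclusion (exactly-one form):
P(exactly one) = 27 + 64 − 2·12 = 67%

67%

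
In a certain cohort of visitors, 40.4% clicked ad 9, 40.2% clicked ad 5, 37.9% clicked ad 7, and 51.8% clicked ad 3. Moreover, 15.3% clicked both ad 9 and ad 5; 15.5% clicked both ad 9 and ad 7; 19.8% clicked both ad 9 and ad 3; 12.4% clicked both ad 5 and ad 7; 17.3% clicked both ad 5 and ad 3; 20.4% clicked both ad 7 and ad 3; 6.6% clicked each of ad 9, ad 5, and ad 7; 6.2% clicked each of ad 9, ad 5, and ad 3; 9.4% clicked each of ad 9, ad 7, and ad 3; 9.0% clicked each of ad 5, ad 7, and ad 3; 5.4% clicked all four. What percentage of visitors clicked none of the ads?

4.6%

P(union) = 40.4 + 40.2 + 37.9 + 51.8 − 15.3 − 15.5 − 19.8 − 12.4 − 17.3 − 20.4 + 6.6 + 6.2 + 9.4 + 9.0 − 5.4 = 95.4%
P(none) = 100% − 95.4% = 4.6%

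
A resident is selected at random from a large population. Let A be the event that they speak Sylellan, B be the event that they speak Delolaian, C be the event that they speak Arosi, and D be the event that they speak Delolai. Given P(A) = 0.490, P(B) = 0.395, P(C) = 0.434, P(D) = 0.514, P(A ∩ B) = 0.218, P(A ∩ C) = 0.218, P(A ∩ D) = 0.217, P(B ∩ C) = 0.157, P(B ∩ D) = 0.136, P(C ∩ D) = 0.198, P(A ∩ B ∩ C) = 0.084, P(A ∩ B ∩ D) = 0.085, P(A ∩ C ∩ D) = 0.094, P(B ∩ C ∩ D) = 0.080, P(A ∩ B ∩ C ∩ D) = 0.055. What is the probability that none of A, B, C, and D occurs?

0.023

Using inclusion–exclusion:
P(A ∪ B ∪ C ∪ D) = 0.490 + 0.395 + 0.434 + 0.514 − 0.218 − 0.218 − 0.217 − 0.157 − 0.136 − 0.198 + 0.084 + 0.085 + 0.094 + 0.080 − 0.055 = 0.977
P(none) = 1 − 0.977 = 0.023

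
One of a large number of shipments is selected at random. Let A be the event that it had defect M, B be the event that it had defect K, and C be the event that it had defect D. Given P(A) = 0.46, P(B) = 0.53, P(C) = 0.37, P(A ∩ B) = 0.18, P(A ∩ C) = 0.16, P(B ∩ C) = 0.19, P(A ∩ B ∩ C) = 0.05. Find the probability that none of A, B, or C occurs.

0.12

Using inclusion–exclusion:
P(A ∪ B ∪ C) = 0.46 + 0.53 + 0.37 − 0.18 − 0.16 − 0.19 + 0.05 = 0.88
P(none) = 1 − 0.88 = 0.12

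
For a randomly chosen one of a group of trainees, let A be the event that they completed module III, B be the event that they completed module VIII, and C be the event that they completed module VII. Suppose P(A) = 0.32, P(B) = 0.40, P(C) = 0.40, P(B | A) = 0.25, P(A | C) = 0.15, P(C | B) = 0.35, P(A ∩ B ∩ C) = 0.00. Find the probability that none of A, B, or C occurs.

P(A ∩ B) = P(A)·P(B|A) = 0.32 × 0.25 = 0.08
P(A ∩ C) = P(C)·P(A|C) = 0.40 × 0.15 = 0.06
P(B ∩ C) = P(B)·P(C|B) = 0.40 × 0.35 = 0.14
Using inclusion–exclusion:
P(A ∪ B ∪ C) = 0.32 + 0.40 + 0.40 − 0.08 − 0.06 − 0.14 + 0.00 = 0.84
P(none) = 1 − 0.84 = 0.16

0.16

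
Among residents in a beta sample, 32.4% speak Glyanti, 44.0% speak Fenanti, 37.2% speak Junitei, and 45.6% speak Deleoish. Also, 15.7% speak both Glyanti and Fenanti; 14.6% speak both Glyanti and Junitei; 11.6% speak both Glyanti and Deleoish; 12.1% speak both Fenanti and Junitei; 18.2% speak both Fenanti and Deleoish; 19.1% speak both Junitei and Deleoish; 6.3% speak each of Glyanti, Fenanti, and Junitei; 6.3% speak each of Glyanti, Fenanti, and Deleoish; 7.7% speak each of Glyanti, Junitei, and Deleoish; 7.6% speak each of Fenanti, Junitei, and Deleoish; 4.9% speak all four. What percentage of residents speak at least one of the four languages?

Using inclusion–exclusion:
P(at least one) = 32.4 + 44.0 + 37.2 + 45.6 − 15.7 − 14.6 − 11.6 − 12.1 − 18.2 − 19.1 + 6.3 + 6.3 + 7.7 + 7.6 − 4.9 = 90.9%

90.9%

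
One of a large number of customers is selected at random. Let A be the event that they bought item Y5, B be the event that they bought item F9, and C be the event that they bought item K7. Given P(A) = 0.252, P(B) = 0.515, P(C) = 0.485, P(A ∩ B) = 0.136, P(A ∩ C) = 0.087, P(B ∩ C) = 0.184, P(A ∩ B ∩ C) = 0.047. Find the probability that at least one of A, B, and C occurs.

0.892

Using inclusion–exclusion:
P(A ∪ B ∪ C) = 0.252 + 0.515 + 0.485 − 0.136 − 0.087 − 0.184 + 0.047 = 0.892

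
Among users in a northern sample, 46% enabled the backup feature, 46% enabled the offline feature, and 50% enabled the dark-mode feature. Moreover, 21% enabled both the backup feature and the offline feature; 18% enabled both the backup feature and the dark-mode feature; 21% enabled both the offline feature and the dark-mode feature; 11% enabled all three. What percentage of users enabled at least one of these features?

93%

P(union) = 46 + 46 + 50 − 21 − 18 − 21 + 11 = 93%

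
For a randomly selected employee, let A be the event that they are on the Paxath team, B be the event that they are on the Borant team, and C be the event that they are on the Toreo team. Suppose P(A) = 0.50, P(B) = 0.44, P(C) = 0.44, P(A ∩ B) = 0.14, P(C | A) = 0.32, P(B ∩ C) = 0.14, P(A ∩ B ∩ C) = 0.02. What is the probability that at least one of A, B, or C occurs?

P(A ∩ C) = P(A)·P(C|A) = 0.50 × 0.32 = 0.16
Apply inclusion-exclusion:
P(A ∪ B ∪ C) = 0.50 + 0.44 + 0.44 − 0.14 − 0.16 − 0.14 + 0.02 = 0.96

0.96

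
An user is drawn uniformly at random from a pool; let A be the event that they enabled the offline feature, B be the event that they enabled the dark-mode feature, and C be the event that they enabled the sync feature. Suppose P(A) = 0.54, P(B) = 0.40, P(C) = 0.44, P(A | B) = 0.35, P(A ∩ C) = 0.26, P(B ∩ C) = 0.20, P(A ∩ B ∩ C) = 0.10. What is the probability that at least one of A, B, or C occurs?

P(A ∩ B) = P(B)·P(A|B) = 0.40 × 0.35 = 0.14
P(A ∪ B ∪ C) = 0.54 + 0.40 + 0.44 − 0.14 − 0.26 − 0.20 + 0.10 = 0.88

0.88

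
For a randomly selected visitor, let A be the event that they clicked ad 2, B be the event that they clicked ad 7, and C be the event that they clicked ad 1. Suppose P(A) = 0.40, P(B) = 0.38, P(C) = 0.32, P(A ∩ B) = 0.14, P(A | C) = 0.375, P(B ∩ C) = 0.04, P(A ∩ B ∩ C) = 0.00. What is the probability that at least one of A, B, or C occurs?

0.80

P(A ∩ C) = P(C)·P(A|C) = 0.32 × 0.375 = 0.12
P(A ∪ B ∪ C) = 0.40 + 0.38 + 0.32 − 0.14 − 0.12 − 0.04 + 0.00 = 0.80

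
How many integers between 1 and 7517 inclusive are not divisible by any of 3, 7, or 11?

By inclusion–exclusion:
2505 + 1073 + 683 − 357 − 227 − 97 + 32 = 3612
7517 − 3612 = 3905

3905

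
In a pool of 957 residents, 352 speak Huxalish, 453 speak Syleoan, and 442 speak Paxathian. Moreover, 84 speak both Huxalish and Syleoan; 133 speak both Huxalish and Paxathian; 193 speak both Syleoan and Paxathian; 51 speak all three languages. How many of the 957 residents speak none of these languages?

69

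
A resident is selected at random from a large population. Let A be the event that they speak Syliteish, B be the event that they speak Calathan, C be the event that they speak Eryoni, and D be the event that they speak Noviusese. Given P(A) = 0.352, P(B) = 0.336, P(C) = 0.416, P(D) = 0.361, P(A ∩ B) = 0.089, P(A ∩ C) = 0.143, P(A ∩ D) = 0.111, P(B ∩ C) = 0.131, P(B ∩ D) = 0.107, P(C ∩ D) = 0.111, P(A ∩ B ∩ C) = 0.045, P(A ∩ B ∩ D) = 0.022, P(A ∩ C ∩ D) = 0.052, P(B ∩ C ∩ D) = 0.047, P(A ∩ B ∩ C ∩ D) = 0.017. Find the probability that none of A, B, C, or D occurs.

Inclusion–exclusion gives
P(A ∪ B ∪ C ∪ D) = 0.352 + 0.336 + 0.416 + 0.361 − 0.089 − 0.143 − 0.111 − 0.131 − 0.107 − 0.111 + 0.045 + 0.022 + 0.052 + 0.047 − 0.017 = 0.922
P(none) = 1 − 0.922 = 0.078

0.078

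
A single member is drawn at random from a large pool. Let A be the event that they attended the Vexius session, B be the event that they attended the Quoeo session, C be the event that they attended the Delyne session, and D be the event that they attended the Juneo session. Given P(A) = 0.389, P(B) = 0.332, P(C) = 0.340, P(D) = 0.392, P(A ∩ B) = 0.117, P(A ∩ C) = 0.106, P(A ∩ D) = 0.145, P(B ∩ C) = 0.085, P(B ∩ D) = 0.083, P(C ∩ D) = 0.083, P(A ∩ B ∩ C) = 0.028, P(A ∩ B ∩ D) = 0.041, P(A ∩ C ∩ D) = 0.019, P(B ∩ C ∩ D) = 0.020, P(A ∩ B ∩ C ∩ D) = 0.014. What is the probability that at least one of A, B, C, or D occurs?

0.928

P(A ∪ B ∪ C ∪ D) = 0.389 + 0.332 + 0.340 + 0.392 − 0.117 − 0.106 − 0.145 − 0.085 − 0.083 − 0.083 + 0.028 + 0.041 + 0.019 + 0.020 − 0.014 = 0.928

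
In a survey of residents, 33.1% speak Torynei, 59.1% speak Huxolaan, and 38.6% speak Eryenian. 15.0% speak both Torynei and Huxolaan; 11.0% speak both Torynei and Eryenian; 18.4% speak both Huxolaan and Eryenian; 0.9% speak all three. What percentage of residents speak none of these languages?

P(at least one) = 33.1 + 59.1 + 38.6 − 15.0 − 11.0 − 18.4 + 0.9 = 87.3%
P(none) = 100% − 87.3% = 12.7%

12.7%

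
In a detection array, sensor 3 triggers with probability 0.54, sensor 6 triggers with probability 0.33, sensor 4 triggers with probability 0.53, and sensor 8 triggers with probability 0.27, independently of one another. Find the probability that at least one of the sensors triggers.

0.89425658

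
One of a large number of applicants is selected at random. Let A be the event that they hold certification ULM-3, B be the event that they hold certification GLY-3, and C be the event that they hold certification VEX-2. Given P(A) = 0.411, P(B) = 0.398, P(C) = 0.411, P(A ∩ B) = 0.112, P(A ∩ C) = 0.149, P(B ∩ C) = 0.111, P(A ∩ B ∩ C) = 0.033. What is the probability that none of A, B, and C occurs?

0.119

P(A ∪ B ∪ C) = 0.411 + 0.398 + 0.411 − 0.112 − 0.149 − 0.111 + 0.033 = 0.881
P(none) = 1 − 0.881 = 0.119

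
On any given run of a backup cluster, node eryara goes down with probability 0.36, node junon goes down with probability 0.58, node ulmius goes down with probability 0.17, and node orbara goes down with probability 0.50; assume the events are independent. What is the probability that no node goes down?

P(none) = (1 − 0.36) × (1 − 0.58) × (1 − 0.17) × (1 − 0.50) = 0.64 × 0.42 × 0.83 × 0.50 = 0.111552

0.111552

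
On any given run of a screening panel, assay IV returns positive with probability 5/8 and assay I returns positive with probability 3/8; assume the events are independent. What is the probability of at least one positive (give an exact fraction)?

49/64

P(none) = (1 − 5/8) × (1 − 3/8) = 3/8 × 5/8 = 15/64
P(at least one) = 1 − 15/64 = 49/64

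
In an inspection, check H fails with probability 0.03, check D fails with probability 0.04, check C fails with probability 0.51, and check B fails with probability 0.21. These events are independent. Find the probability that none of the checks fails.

0.36046752

P(none) = (1 − 0.03) × (1 − 0.04) × (1 − 0.51) × (1 − 0.21) = 0.97 × 0.96 × 0.49 × 0.79 = 0.36046752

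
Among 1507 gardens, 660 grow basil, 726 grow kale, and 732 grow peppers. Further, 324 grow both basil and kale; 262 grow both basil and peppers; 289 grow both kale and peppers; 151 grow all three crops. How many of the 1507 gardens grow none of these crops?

N(≥1) = 660 + 726 + 732 − 324 − 262 − 289 + 151 = 1394
None: 1507 − 1394 = 113

113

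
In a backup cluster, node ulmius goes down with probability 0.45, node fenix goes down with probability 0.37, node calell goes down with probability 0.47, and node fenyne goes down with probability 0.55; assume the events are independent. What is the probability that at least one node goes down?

Since the events are independent, P(none) is the product of the individual non-occurrence probabilities.
P(none) = (1 − 0.45) × (1 − 0.37) × (1 − 0.47) × (1 − 0.55) = 0.55 × 0.63 × 0.53 × 0.45 = 0.08264025
P(at least one) = 1 − 0.08264025 = 0.91735975

0.91735975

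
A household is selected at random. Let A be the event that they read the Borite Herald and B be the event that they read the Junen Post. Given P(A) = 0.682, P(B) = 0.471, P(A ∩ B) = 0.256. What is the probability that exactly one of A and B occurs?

0.641

P(exactly one) = 0.682 + 0.471 − 2·0.256 = 0.641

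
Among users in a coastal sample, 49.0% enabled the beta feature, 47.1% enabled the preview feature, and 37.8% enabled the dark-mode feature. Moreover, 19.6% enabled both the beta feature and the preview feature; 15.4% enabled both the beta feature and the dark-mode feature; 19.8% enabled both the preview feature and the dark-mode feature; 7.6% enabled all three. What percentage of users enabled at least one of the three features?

86.7%

P(union) = 49.0 + 47.1 + 37.8 − 19.6 − 15.4 − 19.8 + 7.6 = 86.7%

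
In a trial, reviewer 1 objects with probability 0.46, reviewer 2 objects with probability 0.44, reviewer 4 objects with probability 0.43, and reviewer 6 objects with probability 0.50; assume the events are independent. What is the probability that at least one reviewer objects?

0.913816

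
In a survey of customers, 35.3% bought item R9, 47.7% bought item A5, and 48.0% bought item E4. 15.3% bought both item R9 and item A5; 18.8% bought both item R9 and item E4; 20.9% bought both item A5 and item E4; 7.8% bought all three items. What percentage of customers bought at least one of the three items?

83.8%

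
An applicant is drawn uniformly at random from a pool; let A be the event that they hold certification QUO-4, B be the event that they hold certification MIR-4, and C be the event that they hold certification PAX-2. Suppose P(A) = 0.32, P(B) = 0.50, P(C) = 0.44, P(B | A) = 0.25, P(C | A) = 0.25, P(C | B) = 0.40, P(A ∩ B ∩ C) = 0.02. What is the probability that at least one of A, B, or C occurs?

0.92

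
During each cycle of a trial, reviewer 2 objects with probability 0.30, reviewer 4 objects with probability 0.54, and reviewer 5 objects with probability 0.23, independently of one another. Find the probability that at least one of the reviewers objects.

P(none) = (1 − 0.30) × (1 − 0.54) × (1 − 0.23) = 0.70 × 0.46 × 0.77 = 0.24794
P(at least one) = 1 − 0.24794 = 0.75206

0.75206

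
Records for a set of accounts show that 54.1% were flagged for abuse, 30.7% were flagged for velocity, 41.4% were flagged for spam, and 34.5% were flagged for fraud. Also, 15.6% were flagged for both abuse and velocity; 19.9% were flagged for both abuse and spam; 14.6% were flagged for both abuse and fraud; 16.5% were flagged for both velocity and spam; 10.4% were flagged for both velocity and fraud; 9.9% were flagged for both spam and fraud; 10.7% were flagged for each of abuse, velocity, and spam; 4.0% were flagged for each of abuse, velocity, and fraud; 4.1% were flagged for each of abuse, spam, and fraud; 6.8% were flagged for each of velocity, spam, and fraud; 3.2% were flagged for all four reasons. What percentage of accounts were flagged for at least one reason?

96.2%

P(union) = 54.1 + 30.7 + 41.4 + 34.5 − 15.6 − 19.9 − 14.6 − 16.5 − 10.4 − 9.9 + 10.7 + 4.0 + 4.1 + 6.8 − 3.2 = 96.2%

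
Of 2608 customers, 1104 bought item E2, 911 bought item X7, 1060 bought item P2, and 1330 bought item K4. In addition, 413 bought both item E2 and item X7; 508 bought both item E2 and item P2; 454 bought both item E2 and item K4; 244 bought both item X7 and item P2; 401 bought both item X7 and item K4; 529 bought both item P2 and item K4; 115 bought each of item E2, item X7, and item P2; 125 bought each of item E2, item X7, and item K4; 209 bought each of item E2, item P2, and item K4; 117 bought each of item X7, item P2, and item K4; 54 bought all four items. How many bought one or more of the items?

N(≥1) = 1104 + 911 + 1060 + 1330 − 413 − 508 − 454 − 244 − 401 − 529 + 115 + 125 + 209 + 117 − 54 = 2368

2368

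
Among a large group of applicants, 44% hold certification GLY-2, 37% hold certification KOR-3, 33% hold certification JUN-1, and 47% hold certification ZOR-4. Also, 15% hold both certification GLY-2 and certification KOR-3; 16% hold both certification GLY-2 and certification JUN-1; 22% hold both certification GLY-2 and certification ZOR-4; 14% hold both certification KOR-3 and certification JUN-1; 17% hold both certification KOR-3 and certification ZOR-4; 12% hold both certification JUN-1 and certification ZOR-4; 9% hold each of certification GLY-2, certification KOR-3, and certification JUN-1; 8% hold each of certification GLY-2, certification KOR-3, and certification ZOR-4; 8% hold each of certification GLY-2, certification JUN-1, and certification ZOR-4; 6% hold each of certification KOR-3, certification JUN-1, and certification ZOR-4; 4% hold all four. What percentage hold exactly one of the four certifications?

By inclusion–exclusion (exactly-one form):
P(exactly one) = 44 + 37 + 33 + 47 − 2·15 − 2·16 − 2·22 − 2·14 − 2·17 − 2·12 + 3·9 + 3·8 + 3·8 + 3·6 − 4·4 = 46%

46%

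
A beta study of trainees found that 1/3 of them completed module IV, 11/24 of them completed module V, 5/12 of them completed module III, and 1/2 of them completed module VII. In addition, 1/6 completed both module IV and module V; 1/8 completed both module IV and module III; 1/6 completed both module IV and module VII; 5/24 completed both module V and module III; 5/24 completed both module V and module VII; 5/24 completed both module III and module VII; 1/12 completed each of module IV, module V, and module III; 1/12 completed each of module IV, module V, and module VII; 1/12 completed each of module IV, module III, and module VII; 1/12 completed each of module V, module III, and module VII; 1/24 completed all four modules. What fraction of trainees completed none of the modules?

1/12

P(union) = 1/3 + 11/24 + 5/12 + 1/2 − 1/6 − 1/8 − 1/6 − 5/24 − 5/24 − 5/24 + 1/12 + 1/12 + 1/12 + 1/12 − 1/24 = 11/12
P(none) = 1 − 11/12 = 1/12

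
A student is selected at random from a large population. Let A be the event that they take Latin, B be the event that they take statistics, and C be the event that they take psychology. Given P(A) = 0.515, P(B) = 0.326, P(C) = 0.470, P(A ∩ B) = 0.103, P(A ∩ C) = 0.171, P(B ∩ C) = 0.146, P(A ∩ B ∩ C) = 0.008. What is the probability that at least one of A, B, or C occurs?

P(A ∪ B ∪ C) = 0.515 + 0.326 + 0.470 − 0.103 − 0.171 − 0.146 + 0.008 = 0.899

0.899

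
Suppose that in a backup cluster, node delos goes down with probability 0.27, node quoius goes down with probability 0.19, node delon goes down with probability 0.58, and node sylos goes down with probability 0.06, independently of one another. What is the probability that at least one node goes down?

0.76655476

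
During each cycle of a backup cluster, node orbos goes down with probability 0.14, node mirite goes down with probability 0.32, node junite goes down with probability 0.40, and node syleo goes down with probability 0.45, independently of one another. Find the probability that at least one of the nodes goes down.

0.807016

Independence gives P(none) = ∏(1 − pᵢ).
P(none) = (1 − 0.14) × (1 − 0.32) × (1 − 0.40) × (1 − 0.45) = 0.86 × 0.68 × 0.60 × 0.55 = 0.192984
P(at least one) = 1 − 0.192984 = 0.807016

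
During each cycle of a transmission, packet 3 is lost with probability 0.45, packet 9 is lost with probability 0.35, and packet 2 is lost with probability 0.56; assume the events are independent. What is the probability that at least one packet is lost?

0.8427

Independence gives P(none) = ∏(1 − pᵢ).
P(none) = (1 − 0.45) × (1 − 0.35) × (1 − 0.56) = 0.55 × 0.65 × 0.44 = 0.1573
P(at least one) = 1 − 0.1573 = 0.8427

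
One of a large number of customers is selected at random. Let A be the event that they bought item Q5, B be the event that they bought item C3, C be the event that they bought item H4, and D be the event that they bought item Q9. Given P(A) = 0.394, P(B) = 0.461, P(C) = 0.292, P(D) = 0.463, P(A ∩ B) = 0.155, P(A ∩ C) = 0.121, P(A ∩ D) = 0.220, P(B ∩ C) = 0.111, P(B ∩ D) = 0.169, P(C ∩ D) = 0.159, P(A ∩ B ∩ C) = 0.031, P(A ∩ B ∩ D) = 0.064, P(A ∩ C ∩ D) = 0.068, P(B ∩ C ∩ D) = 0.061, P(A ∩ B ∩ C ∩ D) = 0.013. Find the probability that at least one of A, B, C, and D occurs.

Inclusion–exclusion gives
P(A ∪ B ∪ C ∪ D) = 0.394 + 0.461 + 0.292 + 0.463 − 0.155 − 0.121 − 0.220 − 0.111 − 0.169 − 0.159 + 0.031 + 0.064 + 0.068 + 0.061 − 0.013 = 0.886

0.886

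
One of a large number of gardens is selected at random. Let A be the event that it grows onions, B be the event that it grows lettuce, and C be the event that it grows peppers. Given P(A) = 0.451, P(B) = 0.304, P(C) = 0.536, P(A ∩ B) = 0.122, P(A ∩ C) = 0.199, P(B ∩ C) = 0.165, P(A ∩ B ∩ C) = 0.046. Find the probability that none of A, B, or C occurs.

0.149

Using inclusion–exclusion:
P(A ∪ B ∪ C) = 0.451 + 0.304 + 0.536 − 0.122 − 0.199 − 0.165 + 0.046 = 0.851
P(none) = 1 − 0.851 = 0.149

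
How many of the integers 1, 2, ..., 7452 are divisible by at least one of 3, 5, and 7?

floor(7452/3) + floor(7452/5) + floor(7452/7) − floor(7452/15) − floor(7452/21) − floor(7452/35) + floor(7452/105) = 2484 + 1490 + 1064 − 496 − 354 − 212 + 70 = 4046

4046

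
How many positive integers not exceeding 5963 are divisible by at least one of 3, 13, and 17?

2509

1987 + 458 + 350 − 152 − 116 − 26 + 8 = 2509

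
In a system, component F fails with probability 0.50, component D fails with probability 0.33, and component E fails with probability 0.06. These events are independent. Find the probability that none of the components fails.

0.3149

P(none) = (1 − 0.50) × (1 − 0.33) × (1 − 0.06) = 0.50 × 0.67 × 0.94 = 0.3149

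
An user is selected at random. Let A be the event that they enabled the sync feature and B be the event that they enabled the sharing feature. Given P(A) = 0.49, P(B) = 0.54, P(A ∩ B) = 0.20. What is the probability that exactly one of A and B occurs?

Using the inclusion–exclusion count for exactly one event:
P(exactly one) = 0.49 + 0.54 − 2·0.20 = 0.63

0.63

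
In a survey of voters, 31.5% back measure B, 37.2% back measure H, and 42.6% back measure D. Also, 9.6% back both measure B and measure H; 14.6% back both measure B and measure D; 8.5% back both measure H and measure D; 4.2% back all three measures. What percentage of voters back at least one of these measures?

By inclusion-exclusion,
P(union) = 31.5 + 37.2 + 42.6 − 9.6 − 14.6 − 8.5 + 4.2 = 82.8%

82.8%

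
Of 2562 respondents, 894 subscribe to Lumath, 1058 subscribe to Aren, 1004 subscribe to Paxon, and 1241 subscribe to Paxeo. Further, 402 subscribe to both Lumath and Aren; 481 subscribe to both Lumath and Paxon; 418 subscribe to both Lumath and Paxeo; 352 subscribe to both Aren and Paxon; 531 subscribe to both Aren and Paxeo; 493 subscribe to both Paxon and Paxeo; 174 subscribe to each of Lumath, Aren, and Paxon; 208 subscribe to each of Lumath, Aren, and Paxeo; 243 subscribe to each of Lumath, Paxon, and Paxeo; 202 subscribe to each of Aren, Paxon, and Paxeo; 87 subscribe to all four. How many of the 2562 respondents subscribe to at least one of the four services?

Inclusion–exclusion gives
N(≥1) = 894 + 1058 + 1004 + 1241 − 402 − 481 − 418 − 352 − 531 − 493 + 174 + 208 + 243 + 202 − 87 = 2260

2260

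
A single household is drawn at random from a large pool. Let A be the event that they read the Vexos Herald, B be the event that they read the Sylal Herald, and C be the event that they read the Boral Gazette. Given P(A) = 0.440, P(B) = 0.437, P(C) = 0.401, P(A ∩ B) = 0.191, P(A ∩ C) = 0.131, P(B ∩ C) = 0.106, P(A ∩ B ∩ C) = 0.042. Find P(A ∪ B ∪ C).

Using inclusion–exclusion:
P(A ∪ B ∪ C) = 0.440 + 0.437 + 0.401 − 0.191 − 0.131 − 0.106 + 0.042 = 0.892

0.892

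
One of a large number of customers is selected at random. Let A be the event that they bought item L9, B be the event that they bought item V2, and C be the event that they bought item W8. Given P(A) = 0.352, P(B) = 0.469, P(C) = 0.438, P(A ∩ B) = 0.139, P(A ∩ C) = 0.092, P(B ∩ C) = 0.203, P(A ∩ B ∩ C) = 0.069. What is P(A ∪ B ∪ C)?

0.894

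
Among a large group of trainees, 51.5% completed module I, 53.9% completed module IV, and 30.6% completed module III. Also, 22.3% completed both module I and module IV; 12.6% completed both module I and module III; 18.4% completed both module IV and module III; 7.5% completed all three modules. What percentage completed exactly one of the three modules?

Using the inclusion–exclusion count for exactly one event:
P(exactly one) = 51.5 + 53.9 + 30.6 − 2·22.3 − 2·12.6 − 2·18.4 + 3·7.5 = 51.9%

51.9%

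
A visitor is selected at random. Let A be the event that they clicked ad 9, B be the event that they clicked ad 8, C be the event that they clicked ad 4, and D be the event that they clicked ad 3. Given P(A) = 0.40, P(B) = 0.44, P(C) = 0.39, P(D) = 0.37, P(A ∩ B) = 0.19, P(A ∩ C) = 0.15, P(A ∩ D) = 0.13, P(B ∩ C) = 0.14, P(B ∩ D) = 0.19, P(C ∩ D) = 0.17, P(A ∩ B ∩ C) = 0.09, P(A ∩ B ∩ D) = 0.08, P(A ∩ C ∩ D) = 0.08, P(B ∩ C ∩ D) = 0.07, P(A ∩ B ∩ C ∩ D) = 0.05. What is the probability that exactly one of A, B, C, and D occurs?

P(exactly one) = 0.40 + 0.44 + 0.39 + 0.37 − 2·0.19 − 2·0.15 − 2·0.13 − 2·0.14 − 2·0.19 − 2·0.17 + 3·0.09 + 3·0.08 + 3·0.08 + 3·0.07 − 4·0.05 = 0.42

0.42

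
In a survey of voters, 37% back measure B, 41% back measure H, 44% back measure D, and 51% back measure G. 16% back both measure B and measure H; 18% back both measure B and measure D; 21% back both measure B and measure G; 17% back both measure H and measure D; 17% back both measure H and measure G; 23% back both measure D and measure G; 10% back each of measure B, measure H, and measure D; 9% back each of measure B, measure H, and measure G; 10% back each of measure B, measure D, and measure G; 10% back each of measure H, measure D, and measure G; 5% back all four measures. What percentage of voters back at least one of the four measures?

95%

Apply inclusion-exclusion:
P(≥1) = 37 + 41 + 44 + 51 − 16 − 18 − 21 − 17 − 17 − 23 + 10 + 9 + 10 + 10 − 5 = 95%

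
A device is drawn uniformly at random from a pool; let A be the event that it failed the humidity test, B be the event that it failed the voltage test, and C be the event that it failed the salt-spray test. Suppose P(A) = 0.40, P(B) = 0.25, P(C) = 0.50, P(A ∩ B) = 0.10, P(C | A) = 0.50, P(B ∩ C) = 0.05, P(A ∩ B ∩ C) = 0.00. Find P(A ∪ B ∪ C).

0.80

P(A ∩ C) = P(A)·P(C|A) = 0.40 × 0.50 = 0.20
P(A ∪ B ∪ C) = 0.40 + 0.25 + 0.50 − 0.10 − 0.20 − 0.05 + 0.00 = 0.80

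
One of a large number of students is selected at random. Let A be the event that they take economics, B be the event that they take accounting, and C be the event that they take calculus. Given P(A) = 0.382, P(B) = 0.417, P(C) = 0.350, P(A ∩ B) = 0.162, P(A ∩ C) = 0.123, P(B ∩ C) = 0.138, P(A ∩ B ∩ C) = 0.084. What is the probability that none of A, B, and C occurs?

0.190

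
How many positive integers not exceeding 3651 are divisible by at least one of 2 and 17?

1932

Using inclusion–exclusion:
1825 + 214 − 107 = 1932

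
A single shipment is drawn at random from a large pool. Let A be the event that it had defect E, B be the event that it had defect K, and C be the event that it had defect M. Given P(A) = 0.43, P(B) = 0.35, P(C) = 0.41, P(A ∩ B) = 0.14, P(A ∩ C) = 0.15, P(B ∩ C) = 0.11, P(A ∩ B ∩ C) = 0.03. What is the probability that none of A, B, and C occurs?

Inclusion–exclusion gives
P(A ∪ B ∪ C) = 0.43 + 0.35 + 0.41 − 0.14 − 0.15 − 0.11 + 0.03 = 0.82
P(none) = 1 − 0.82 = 0.18

0.18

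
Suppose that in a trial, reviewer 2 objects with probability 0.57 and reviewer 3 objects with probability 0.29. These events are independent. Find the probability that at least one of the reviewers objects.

0.6947

P(none) = (1 − 0.57) × (1 − 0.29) = 0.43 × 0.71 = 0.3053
P(at least one) = 1 − 0.3053 = 0.6947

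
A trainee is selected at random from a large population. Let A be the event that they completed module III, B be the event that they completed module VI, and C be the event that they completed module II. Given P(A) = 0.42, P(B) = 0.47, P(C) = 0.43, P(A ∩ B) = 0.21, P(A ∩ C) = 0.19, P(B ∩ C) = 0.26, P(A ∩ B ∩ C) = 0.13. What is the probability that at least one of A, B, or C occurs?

P(A ∪ B ∪ C) = 0.42 + 0.47 + 0.43 − 0.21 − 0.19 − 0.26 + 0.13 = 0.79

0.79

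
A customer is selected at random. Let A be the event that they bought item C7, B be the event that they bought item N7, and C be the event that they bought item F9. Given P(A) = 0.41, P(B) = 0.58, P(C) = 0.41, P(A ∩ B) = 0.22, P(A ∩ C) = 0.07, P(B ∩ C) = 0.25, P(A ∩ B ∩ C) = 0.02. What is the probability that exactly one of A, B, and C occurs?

0.38

Using the inclusion–exclusion count for exactly one event:
P(exactly one) = 0.41 + 0.58 + 0.41 − 2·0.22 − 2·0.07 − 2·0.25 + 3·0.02 = 0.38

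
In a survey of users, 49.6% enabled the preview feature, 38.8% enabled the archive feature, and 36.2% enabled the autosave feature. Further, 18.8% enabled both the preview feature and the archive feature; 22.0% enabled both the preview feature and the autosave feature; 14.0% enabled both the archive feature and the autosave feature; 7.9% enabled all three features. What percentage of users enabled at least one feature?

77.7%

By inclusion–exclusion:
P(union) = 49.6 + 38.8 + 36.2 − 18.8 − 22.0 − 14.0 + 7.9 = 77.7%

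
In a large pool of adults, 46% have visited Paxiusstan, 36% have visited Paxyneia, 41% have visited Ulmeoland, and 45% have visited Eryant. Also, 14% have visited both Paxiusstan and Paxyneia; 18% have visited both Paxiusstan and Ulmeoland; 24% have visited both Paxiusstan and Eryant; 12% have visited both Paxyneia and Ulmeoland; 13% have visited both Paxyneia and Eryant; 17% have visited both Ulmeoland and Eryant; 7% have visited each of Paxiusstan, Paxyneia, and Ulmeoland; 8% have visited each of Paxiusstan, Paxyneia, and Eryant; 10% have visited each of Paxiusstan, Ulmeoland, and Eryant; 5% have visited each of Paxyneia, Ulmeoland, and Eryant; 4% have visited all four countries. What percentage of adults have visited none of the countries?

4%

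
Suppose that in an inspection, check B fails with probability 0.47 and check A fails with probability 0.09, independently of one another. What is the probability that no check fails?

Since the events are independent, P(none) is the product of the individual non-occurrence probabilities.
P(none) = (1 − 0.47) × (1 − 0.09) = 0.53 × 0.91 = 0.4823

0.4823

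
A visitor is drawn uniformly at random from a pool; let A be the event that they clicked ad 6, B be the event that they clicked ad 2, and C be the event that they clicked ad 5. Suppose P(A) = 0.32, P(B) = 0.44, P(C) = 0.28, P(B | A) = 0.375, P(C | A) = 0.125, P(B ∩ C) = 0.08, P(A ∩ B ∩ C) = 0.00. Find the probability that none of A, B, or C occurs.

P(A ∩ B) = P(A)·P(B|A) = 0.32 × 0.375 = 0.12
P(A ∩ C) = P(A)·P(C|A) = 0.32 × 0.125 = 0.04
Apply inclusion-exclusion:
P(A ∪ B ∪ C) = 0.32 + 0.44 + 0.28 − 0.12 − 0.04 − 0.08 + 0.00 = 0.80
P(none) = 1 − 0.80 = 0.20

0.20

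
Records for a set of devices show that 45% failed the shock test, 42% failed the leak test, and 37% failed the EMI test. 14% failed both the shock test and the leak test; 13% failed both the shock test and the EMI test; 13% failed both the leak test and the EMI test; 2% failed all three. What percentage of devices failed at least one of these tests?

Apply inclusion-exclusion:
P(union) = 45 + 42 + 37 − 14 − 13 − 13 + 2 = 86%

86%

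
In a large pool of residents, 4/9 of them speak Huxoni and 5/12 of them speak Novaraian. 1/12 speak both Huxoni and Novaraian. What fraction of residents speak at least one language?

7/9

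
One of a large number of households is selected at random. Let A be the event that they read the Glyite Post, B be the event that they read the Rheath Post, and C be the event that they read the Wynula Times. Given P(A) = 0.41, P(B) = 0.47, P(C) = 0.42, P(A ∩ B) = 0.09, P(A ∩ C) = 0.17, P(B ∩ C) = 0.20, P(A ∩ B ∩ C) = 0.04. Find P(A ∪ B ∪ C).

Apply inclusion-exclusion:
P(A ∪ B ∪ C) = 0.41 + 0.47 + 0.42 − 0.09 − 0.17 − 0.20 + 0.04 = 0.88

0.88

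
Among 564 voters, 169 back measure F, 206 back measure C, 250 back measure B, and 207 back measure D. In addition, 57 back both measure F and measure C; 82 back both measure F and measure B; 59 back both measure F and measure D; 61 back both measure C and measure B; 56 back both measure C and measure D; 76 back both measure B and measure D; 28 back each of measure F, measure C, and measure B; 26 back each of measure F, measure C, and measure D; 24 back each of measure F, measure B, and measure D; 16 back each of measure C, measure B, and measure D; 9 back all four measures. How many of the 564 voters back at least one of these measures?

526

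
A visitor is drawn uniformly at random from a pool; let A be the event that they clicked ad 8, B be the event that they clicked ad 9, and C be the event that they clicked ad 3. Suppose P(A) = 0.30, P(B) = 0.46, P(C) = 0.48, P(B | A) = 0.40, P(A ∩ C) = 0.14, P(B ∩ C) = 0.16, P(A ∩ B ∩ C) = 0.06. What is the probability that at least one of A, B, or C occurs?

P(A ∩ B) = P(A)·P(B|A) = 0.30 × 0.40 = 0.12
Using inclusion–exclusion:
P(A ∪ B ∪ C) = 0.30 + 0.46 + 0.48 − 0.12 − 0.14 − 0.16 + 0.06 = 0.88

0.88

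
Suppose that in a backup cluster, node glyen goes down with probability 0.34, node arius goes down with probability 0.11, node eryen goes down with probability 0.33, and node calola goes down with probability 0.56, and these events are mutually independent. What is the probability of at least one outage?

Independence gives P(none) = ∏(1 − pᵢ).
P(none) = (1 − 0.34) × (1 − 0.11) × (1 − 0.33) × (1 − 0.56) = 0.66 × 0.89 × 0.67 × 0.44 = 0.17316552
P(at least one) = 1 − 0.17316552 = 0.82683448

0.82683448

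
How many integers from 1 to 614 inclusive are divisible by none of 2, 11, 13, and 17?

242

Using inclusion–exclusion:
307 + 55 + 47 + 36 − 27 − 23 − 18 − 4 − 3 − 2 + 2 + 1 + 1 + 0 − 0 = 372
614 − 372 = 242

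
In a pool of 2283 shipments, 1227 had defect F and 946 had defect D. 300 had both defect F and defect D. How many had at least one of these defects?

Inclusion–exclusion gives
N(≥1) = 1227 + 946 − 300 = 1873

1873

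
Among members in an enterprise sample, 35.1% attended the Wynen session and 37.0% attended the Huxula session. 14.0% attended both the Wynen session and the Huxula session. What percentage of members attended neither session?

P(≥1) = 35.1 + 37.0 − 14.0 = 58.1%
P(none) = 100% − 58.1% = 41.9%

41.9%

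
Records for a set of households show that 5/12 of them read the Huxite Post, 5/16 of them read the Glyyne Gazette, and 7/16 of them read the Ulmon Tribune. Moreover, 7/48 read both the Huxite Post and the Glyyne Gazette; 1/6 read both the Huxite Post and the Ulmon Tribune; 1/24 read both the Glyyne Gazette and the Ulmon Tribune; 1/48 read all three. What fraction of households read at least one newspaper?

By inclusion–exclusion:
P(union) = 5/12 + 5/16 + 7/16 − 7/48 − 1/6 − 1/24 + 1/48 = 5/6

5/6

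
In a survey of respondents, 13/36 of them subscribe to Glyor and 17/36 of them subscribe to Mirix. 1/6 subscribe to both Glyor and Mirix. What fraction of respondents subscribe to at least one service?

2/3

P(union) = 13/36 + 17/36 − 1/6 = 2/3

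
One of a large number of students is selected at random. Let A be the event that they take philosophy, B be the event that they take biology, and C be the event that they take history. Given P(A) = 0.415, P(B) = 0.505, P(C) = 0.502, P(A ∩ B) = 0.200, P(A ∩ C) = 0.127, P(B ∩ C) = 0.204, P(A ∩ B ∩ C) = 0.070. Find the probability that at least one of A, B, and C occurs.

Using inclusion–exclusion:
P(A ∪ B ∪ C) = 0.415 + 0.505 + 0.502 − 0.200 − 0.127 − 0.204 + 0.070 = 0.961

0.961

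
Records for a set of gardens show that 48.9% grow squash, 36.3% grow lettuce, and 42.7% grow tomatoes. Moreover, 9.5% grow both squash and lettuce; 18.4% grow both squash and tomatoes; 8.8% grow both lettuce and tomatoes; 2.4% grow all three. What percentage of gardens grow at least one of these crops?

93.6%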